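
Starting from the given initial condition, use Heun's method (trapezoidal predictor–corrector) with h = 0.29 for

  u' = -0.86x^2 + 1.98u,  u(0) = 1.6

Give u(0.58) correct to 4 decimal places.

4.7622

Heun: k1 = f(x_n, u_n); k2 = f(x_n + h, u_n + h·k1); u_{n+1} = u_n + (h/2)·(k1 + k2).
x=0.000000, u=1.600000:
  k1 = f(0.000000, 1.600000) = 3.168000
  k2 = f(0.290000, 2.518720) = 4.914740
  u ← 1.600000 + (0.29/2)·(3.168000 + 4.914740) = 2.771997
x=0.290000, u=2.771997:
  k1 = f(0.290000, 2.771997) = 5.416229
  k2 = f(0.580000, 4.342704) = 8.309249
  u ← 2.771997 + (0.29/2)·(5.416229 + 8.309249) = 4.762191
u(0.58) ≈ 4.7622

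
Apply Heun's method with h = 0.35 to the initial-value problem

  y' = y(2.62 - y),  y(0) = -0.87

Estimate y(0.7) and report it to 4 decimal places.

Heun: k1 = f(s_n, y_n); k2 = f(s_n + h, y_n + h·k1); y_{n+1} = y_n + (h/2)·(k1 + k2).
s=0.000000, y=-0.870000:
  k1 = f(0.000000, -0.870000) = -3.036300
  k2 = f(0.350000, -1.932705) = -8.799036
  y ← -0.870000 + (0.35/2)·(-3.036300 + (-8.799036)) = -2.941184
s=0.350000, y=-2.941184:
  k1 = f(0.350000, -2.941184) = -16.356463
  k2 = f(0.700000, -8.665946) = -97.803397
  y ← -2.941184 + (0.35/2)·(-16.356463 + (-97.803397)) = -22.919159
y(0.7) ≈ -22.9192

-22.9192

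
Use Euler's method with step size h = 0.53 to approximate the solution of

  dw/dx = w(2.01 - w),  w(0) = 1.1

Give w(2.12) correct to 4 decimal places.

Euler: w_{n+1} = w_n + h·f(x_n, w_n).
x=0.000000, w=1.100000: f=1.001000 → w ← 1.100000 + 0.53·1.001000 = 1.630530
x=0.530000, w=1.630530: f=0.618737 → w ← 1.630530 + 0.53·0.618737 = 1.958461
x=1.060000, w=1.958461: f=0.100938 → w ← 1.958461 + 0.53·0.100938 = 2.011958
x=1.590000, w=2.011958: f=-0.003939 → w ← 2.011958 + 0.53·(-0.003939) = 2.009870
w(2.12) ≈ 2.0099

2.0099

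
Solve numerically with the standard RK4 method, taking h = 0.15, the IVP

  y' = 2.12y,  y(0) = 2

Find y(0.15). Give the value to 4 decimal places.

RK4: k1 = f(x_n, y_n); k2 = f(x_n + h/2, y_n + (h/2)·k1); k3 = f(x_n + h/2, y_n + (h/2)·k2); k4 = f(x_n + h, y_n + h·k3); y_{n+1} = y_n + (h/6)·(k1 + 2k2 + 2k3 + k4).
x=0.000000, y=2.000000:
  k1 = f(0.000000, 2.000000) = 4.240000
  k2 = f(0.075000, 2.318000) = 4.914160
  k3 = f(0.075000, 2.368562) = 5.021351
  k4 = f(0.150000, 2.753203) = 5.836790
  y ← 2.000000 + (0.15/6)·(k1 + 2k2 + 2k3 + k4) = 2.748695
y(0.15) ≈ 2.7487

2.7487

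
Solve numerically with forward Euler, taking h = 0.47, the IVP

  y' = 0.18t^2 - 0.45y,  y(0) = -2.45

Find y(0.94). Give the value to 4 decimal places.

Euler: y_{n+1} = y_n + h·f(t_n, y_n).
t=0.000000, y=-2.450000: f=1.102500 → y ← -2.450000 + 0.47·1.102500 = -1.931825
t=0.470000, y=-1.931825: f=0.909083 → y ← -1.931825 + 0.47·0.909083 = -1.504556
y(0.94) ≈ -1.5046

-1.5046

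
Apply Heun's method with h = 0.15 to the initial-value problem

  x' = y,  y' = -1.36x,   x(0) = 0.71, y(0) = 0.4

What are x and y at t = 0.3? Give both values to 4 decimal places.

Heun on (x,y): k1 = f(t_n, state_n); k2 = f(t_n + h, state_n + h·k1); state_{n+1} = state_n + (h/2)·(k1 + k2).
0.000000: (0.710000, 0.400000)
  k1 = (0.400000, -0.965600)
  predictor → (0.770000, 0.255160)
  k2 = (0.255160, -1.047200)
  → (0.759137, 0.249040)
0.150000: (0.759137, 0.249040)
  k1 = (0.249040, -1.032426)
  predictor → (0.796493, 0.094176)
  k2 = (0.094176, -1.083230)
  → (0.784878, 0.090366)
(x(0.3), y(0.3)) ≈ (0.7849, 0.0904)

0.7849, 0.0904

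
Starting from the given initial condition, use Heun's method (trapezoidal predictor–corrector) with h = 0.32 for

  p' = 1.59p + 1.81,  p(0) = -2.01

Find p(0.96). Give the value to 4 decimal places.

Heun: k1 = f(t_n, p_n); k2 = f(t_n + h, p_n + h·k1); p_{n+1} = p_n + (h/2)·(k1 + k2).
t=0.000000, p=-2.010000:
  k1 = f(0.000000, -2.010000) = -1.385900
  k2 = f(0.320000, -2.453488) = -2.091046
  p ← -2.010000 + (0.32/2)·(-1.385900 + (-2.091046)) = -2.566311
t=0.320000, p=-2.566311:
  k1 = f(0.320000, -2.566311) = -2.270435
  k2 = f(0.640000, -3.292851) = -3.425632
  p ← -2.566311 + (0.32/2)·(-2.270435 + (-3.425632)) = -3.477682
t=0.640000, p=-3.477682:
  k1 = f(0.640000, -3.477682) = -3.719515
  k2 = f(0.960000, -4.667927) = -5.612004
  p ← -3.477682 + (0.32/2)·(-3.719515 + (-5.612004)) = -4.970725
p(0.96) ≈ -4.9707

-4.9707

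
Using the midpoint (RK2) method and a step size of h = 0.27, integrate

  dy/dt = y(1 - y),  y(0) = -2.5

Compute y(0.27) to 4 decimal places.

Midpoint: k1 = f(t_n, y_n); k2 = f(t_n + h/2, y_n + (h/2)·k1); y_{n+1} = y_n + h·k2.
t=0.000000, y=-2.500000:
  k1 = f(0.000000, -2.500000) = -8.750000
  k2 = f(0.135000, -3.681250) = -17.232852
  y ← -2.500000 + 0.27·(-17.232852) = -7.152870
y(0.27) ≈ -7.1529

-7.1529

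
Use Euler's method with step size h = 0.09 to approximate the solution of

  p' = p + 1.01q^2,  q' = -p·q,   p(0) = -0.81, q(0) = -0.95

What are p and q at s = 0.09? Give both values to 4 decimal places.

-0.8009, -1.0193

Euler on (p,q): p_{n+1} = p_n + h·p', q_{n+1} = q_n + h·q'.
0.000000: (-0.810000, -0.950000); f=(0.101525, -0.769500) → (-0.800863, -1.019255)
(p(0.09), q(0.09)) ≈ (-0.8009, -1.0193)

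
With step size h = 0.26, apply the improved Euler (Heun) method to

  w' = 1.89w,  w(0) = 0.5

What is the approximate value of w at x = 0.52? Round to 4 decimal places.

1.2995

Heun: k1 = f(x_n, w_n); k2 = f(x_n + h, w_n + h·k1); w_{n+1} = w_n + (h/2)·(k1 + k2).
x=0.000000, w=0.500000:
  k1 = f(0.000000, 0.500000) = 0.945000
  k2 = f(0.260000, 0.745700) = 1.409373
  w ← 0.500000 + (0.26/2)·(0.945000 + 1.409373) = 0.806068
x=0.260000, w=0.806068:
  k1 = f(0.260000, 0.806068) = 1.523469
  k2 = f(0.520000, 1.202171) = 2.272102
  w ← 0.806068 + (0.26/2)·(1.523469 + 2.272102) = 1.299493
w(0.52) ≈ 1.2995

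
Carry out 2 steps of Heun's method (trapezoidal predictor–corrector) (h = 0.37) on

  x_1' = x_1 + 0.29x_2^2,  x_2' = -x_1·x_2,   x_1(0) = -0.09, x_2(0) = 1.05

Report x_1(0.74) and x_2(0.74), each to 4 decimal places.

Heun on (x_1,x_2): k1 = f(t_n, state_n); k2 = f(t_n + h, state_n + h·k1); state_{n+1} = state_n + (h/2)·(k1 + k2).
0.000000: (-0.090000, 1.050000)
  k1 = (0.229725, 0.094500)
  predictor → (-0.005002, 1.084965)
  k2 = (0.336371, 0.005427)
  → (0.014728, 1.068486)
0.370000: (0.014728, 1.068486)
  k1 = (0.345810, -0.015737)
  predictor → (0.142678, 1.062664)
  k2 = (0.470161, -0.151618)
  → (0.165683, 1.037526)
(x_1(0.74), x_2(0.74)) ≈ (0.1657, 1.0375)

0.1657, 1.0375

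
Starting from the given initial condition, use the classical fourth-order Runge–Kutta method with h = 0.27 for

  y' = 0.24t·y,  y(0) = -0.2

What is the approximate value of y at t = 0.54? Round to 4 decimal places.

-0.2071

RK4: k1 = f(t_n, y_n); k2 = f(t_n + h/2, y_n + (h/2)·k1); k3 = f(t_n + h/2, y_n + (h/2)·k2); k4 = f(t_n + h, y_n + h·k3); y_{n+1} = y_n + (h/6)·(k1 + 2k2 + 2k3 + k4).
t=0.000000, y=-0.200000:
  k1 = f(0.000000, -0.200000) = 0.000000
  k2 = f(0.135000, -0.200000) = -0.006480
  k3 = f(0.135000, -0.200875) = -0.006508
  k4 = f(0.270000, -0.201757) = -0.013074
  y ← -0.200000 + (0.27/6)·(k1 + 2k2 + 2k3 + k4) = -0.201757
t=0.270000, y=-0.201757:
  k1 = f(0.270000, -0.201757) = -0.013074
  k2 = f(0.405000, -0.203522) = -0.019782
  k3 = f(0.405000, -0.204428) = -0.019870
  k4 = f(0.540000, -0.207122) = -0.026843
  y ← -0.201757 + (0.27/6)·(k1 + 2k2 + 2k3 + k4) = -0.207122
y(0.54) ≈ -0.2071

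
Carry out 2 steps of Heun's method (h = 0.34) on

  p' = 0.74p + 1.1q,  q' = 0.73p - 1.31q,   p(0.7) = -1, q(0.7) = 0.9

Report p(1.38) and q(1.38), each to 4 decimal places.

-1.2267, 0.0544

Heun on (p,q): k1 = f(t_n, state_n); k2 = f(t_n + h, state_n + h·k1); state_{n+1} = state_n + (h/2)·(k1 + k2).
0.700000: (-1.000000, 0.900000)
  k1 = (0.250000, -1.909000)
  predictor → (-0.915000, 0.250940)
  k2 = (-0.401066, -0.996681)
  → (-1.025681, 0.406034)
1.040000: (-1.025681, 0.406034)
  k1 = (-0.312367, -1.280652)
  predictor → (-1.131886, -0.029388)
  k2 = (-0.869922, -0.787779)
  → (-1.226670, 0.054401)
(p(1.38), q(1.38)) ≈ (-1.2267, 0.0544)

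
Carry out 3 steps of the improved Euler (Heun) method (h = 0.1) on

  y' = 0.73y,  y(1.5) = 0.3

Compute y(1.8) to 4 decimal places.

Heun: k1 = f(t_n, y_n); k2 = f(t_n + h, y_n + h·k1); y_{n+1} = y_n + (h/2)·(k1 + k2).
t=1.500000, y=0.300000:
  k1 = f(1.500000, 0.300000) = 0.219000
  k2 = f(1.600000, 0.321900) = 0.234987
  y ← 0.300000 + (0.1/2)·(0.219000 + 0.234987) = 0.322699
t=1.600000, y=0.322699:
  k1 = f(1.600000, 0.322699) = 0.235571
  k2 = f(1.700000, 0.346256) = 0.252767
  y ← 0.322699 + (0.1/2)·(0.235571 + 0.252767) = 0.347116
t=1.700000, y=0.347116:
  k1 = f(1.700000, 0.347116) = 0.253395
  k2 = f(1.800000, 0.372456) = 0.271893
  y ← 0.347116 + (0.1/2)·(0.253395 + 0.271893) = 0.373381
y(1.8) ≈ 0.3734

0.3734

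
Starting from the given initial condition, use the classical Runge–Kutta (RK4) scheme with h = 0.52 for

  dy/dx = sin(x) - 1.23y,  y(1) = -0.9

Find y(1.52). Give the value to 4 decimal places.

-0.1111

RK4: k1 = f(x_n, y_n); k2 = f(x_n + h/2, y_n + (h/2)·k1); k3 = f(x_n + h/2, y_n + (h/2)·k2); k4 = f(x_n + h, y_n + h·k3); y_{n+1} = y_n + (h/6)·(k1 + 2k2 + 2k3 + k4).
x=1.000000, y=-0.900000:
  k1 = f(1.000000, -0.900000) = 1.948471
  k2 = f(1.260000, -0.393398) = 1.435969
  k3 = f(1.260000, -0.526648) = 1.599867
  k4 = f(1.520000, -0.068069) = 1.082435
  y ← -0.900000 + (0.52/6)·(k1 + 2k2 + 2k3 + k4) = -0.111110
y(1.52) ≈ -0.1111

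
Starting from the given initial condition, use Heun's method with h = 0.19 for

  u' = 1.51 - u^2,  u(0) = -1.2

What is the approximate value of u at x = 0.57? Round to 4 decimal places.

-1.1195

Heun: k1 = f(x_n, u_n); k2 = f(x_n + h, u_n + h·k1); u_{n+1} = u_n + (h/2)·(k1 + k2).
x=0.000000, u=-1.200000:
  k1 = f(0.000000, -1.200000) = 0.070000
  k2 = f(0.190000, -1.186700) = 0.101743
  u ← -1.200000 + (0.19/2)·(0.070000 + 0.101743) = -1.183684
x=0.190000, u=-1.183684:
  k1 = f(0.190000, -1.183684) = 0.108891
  k2 = f(0.380000, -1.162995) = 0.157442
  u ← -1.183684 + (0.19/2)·(0.108891 + 0.157442) = -1.158383
x=0.380000, u=-1.158383:
  k1 = f(0.380000, -1.158383) = 0.168150
  k2 = f(0.570000, -1.126434) = 0.241146
  u ← -1.158383 + (0.19/2)·(0.168150 + 0.241146) = -1.119500
u(0.57) ≈ -1.1195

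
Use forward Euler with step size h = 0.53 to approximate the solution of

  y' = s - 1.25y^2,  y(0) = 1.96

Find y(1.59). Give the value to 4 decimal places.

-0.1559

Euler: y_{n+1} = y_n + h·f(s_n, y_n).
s=0.000000, y=1.960000: f=-4.802000 → y ← 1.960000 + 0.53·(-4.802000) = -0.585060
s=0.530000, y=-0.585060: f=0.102131 → y ← -0.585060 + 0.53·0.102131 = -0.530931
s=1.060000, y=-0.530931: f=0.707641 → y ← -0.530931 + 0.53·0.707641 = -0.155881
y(1.59) ≈ -0.1559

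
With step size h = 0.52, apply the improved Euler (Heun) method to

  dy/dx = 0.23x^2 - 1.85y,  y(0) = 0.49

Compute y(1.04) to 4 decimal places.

Heun: k1 = f(x_n, y_n); k2 = f(x_n + h, y_n + h·k1); y_{n+1} = y_n + (h/2)·(k1 + k2).
x=0.000000, y=0.490000:
  k1 = f(0.000000, 0.490000) = -0.906500
  k2 = f(0.520000, 0.018620) = 0.027745
  y ← 0.490000 + (0.52/2)·(-0.906500 + 0.027745) = 0.261524
x=0.520000, y=0.261524:
  k1 = f(0.520000, 0.261524) = -0.421627
  k2 = f(1.040000, 0.042278) = 0.170554
  y ← 0.261524 + (0.52/2)·(-0.421627 + 0.170554) = 0.196245
y(1.04) ≈ 0.1962

0.1962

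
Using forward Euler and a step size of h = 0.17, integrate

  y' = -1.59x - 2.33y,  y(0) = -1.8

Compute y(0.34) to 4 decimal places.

Euler: y_{n+1} = y_n + h·f(x_n, y_n).
x=0.000000, y=-1.800000: f=4.194000 → y ← -1.800000 + 0.17·4.194000 = -1.087020
x=0.170000, y=-1.087020: f=2.262457 → y ← -1.087020 + 0.17·2.262457 = -0.702402
y(0.34) ≈ -0.7024

-0.7024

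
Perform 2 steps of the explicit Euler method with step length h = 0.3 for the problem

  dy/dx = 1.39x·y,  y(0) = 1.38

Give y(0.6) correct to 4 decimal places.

Euler: y_{n+1} = y_n + h·f(x_n, y_n).
x=0.000000, y=1.380000: f=0.000000 → y ← 1.380000 + 0.3·0.000000 = 1.380000
x=0.300000, y=1.380000: f=0.575460 → y ← 1.380000 + 0.3·0.575460 = 1.552638
y(0.6) ≈ 1.5526

1.5526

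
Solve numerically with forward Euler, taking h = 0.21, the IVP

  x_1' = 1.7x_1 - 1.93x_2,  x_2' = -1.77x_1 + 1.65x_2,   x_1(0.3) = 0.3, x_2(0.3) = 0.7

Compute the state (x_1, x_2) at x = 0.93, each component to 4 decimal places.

Euler on (x_1,x_2): x_1_{n+1} = x_1_n + h·x_1', x_2_{n+1} = x_2_n + h·x_2'.
0.300000: (0.300000, 0.700000); f=(-0.841000, 0.624000) → (0.123390, 0.831040)
0.510000: (0.123390, 0.831040); f=(-1.394144, 1.152816) → (-0.169380, 1.073131)
0.720000: (-0.169380, 1.073131); f=(-2.359090, 2.070470) → (-0.664789, 1.507930)
(x_1(0.93), x_2(0.93)) ≈ (-0.6648, 1.5079)

-0.6648, 1.5079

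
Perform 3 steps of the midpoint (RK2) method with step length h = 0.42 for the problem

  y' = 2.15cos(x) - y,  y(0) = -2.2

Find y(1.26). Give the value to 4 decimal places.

0.3479

Midpoint: k1 = f(x_n, y_n); k2 = f(x_n + h/2, y_n + (h/2)·k1); y_{n+1} = y_n + h·k2.
x=0.000000, y=-2.200000:
  k1 = f(0.000000, -2.200000) = 4.350000
  k2 = f(0.210000, -1.286500) = 3.389266
  y ← -2.200000 + 0.42·3.389266 = -0.776508
x=0.420000, y=-0.776508:
  k1 = f(0.420000, -0.776508) = 2.739649
  k2 = f(0.630000, -0.201182) = 1.938441
  y ← -0.776508 + 0.42·1.938441 = 0.037637
x=0.840000, y=0.037637:
  k1 = f(0.840000, 0.037637) = 1.397408
  k2 = f(1.050000, 0.331093) = 0.738685
  y ← 0.037637 + 0.42·0.738685 = 0.347885
y(1.26) ≈ 0.3479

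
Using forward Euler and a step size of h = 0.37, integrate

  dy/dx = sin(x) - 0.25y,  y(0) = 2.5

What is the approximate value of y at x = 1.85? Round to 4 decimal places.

Euler: y_{n+1} = y_n + h·f(x_n, y_n).
x=0.000000, y=2.500000: f=-0.625000 → y ← 2.500000 + 0.37·(-0.625000) = 2.268750
x=0.370000, y=2.268750: f=-0.205572 → y ← 2.268750 + 0.37·(-0.205572) = 2.192688
x=0.740000, y=2.192688: f=0.126116 → y ← 2.192688 + 0.37·0.126116 = 2.239351
x=1.110000, y=2.239351: f=0.335861 → y ← 2.239351 + 0.37·0.335861 = 2.363620
x=1.480000, y=2.363620: f=0.404976 → y ← 2.363620 + 0.37·0.404976 = 2.513461
y(1.85) ≈ 2.5135

2.5135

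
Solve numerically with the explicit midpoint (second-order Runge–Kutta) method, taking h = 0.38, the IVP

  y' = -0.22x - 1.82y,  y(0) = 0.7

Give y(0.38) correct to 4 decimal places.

0.3674

Midpoint: k1 = f(x_n, y_n); k2 = f(x_n + h/2, y_n + (h/2)·k1); y_{n+1} = y_n + h·k2.
x=0.000000, y=0.700000:
  k1 = f(0.000000, 0.700000) = -1.274000
  k2 = f(0.190000, 0.457940) = -0.875251
  y ← 0.700000 + 0.38·(-0.875251) = 0.367405
y(0.38) ≈ 0.3674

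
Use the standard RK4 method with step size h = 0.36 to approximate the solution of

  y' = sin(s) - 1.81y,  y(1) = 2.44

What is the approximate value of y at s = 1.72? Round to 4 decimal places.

RK4: k1 = f(s_n, y_n); k2 = f(s_n + h/2, y_n + (h/2)·k1); k3 = f(s_n + h/2, y_n + (h/2)·k2); k4 = f(s_n + h, y_n + h·k3); y_{n+1} = y_n + (h/6)·(k1 + 2k2 + 2k3 + k4).
s=1.000000, y=2.440000:
  k1 = f(1.000000, 2.440000) = -3.574929
  k2 = f(1.180000, 1.796513) = -2.327082
  k3 = f(1.180000, 2.021125) = -2.733631
  k4 = f(1.360000, 1.455893) = -1.657302
  y ← 2.440000 + (0.36/6)·(k1 + 2k2 + 2k3 + k4) = 1.518781
s=1.360000, y=1.518781:
  k1 = f(1.360000, 1.518781) = -1.771128
  k2 = f(1.540000, 1.199978) = -1.172433
  k3 = f(1.540000, 1.307743) = -1.367488
  k4 = f(1.720000, 1.026485) = -0.869048
  y ← 1.518781 + (0.36/6)·(k1 + 2k2 + 2k3 + k4) = 1.055579
y(1.72) ≈ 1.0556

1.0556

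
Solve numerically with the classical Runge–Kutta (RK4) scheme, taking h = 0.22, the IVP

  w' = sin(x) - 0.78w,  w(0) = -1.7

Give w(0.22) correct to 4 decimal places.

RK4: k1 = f(x_n, w_n); k2 = f(x_n + h/2, w_n + (h/2)·k1); k3 = f(x_n + h/2, w_n + (h/2)·k2); k4 = f(x_n + h, w_n + h·k3); w_{n+1} = w_n + (h/6)·(k1 + 2k2 + 2k3 + k4).
x=0.000000, w=-1.700000:
  k1 = f(0.000000, -1.700000) = 1.326000
  k2 = f(0.110000, -1.554140) = 1.322008
  k3 = f(0.110000, -1.554579) = 1.322350
  k4 = f(0.220000, -1.409083) = 1.317314
  w ← -1.700000 + (0.22/6)·(k1 + 2k2 + 2k3 + k4) = -1.409159
w(0.22) ≈ -1.4092

-1.4092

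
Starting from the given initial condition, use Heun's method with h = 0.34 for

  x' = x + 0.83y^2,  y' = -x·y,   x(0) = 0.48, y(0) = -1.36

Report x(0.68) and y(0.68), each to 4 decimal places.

Heun on (x,y): k1 = f(t_n, state_n); k2 = f(t_n + h, state_n + h·k1); state_{n+1} = state_n + (h/2)·(k1 + k2).
0.000000: (0.480000, -1.360000)
  k1 = (2.015168, 0.652800)
  predictor → (1.165157, -1.138048)
  k2 = (2.240134, 1.326005)
  → (1.203401, -1.023603)
0.340000: (1.203401, -1.023603)
  k1 = (2.073045, 1.231806)
  predictor → (1.908237, -0.604789)
  k2 = (2.211826, 1.154081)
  → (1.931829, -0.618002)
(x(0.68), y(0.68)) ≈ (1.9318, -0.6180)

1.9318, -0.6180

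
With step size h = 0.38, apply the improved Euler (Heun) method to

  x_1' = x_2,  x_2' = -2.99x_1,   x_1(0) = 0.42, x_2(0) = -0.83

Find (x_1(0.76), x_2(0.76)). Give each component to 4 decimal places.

Heun on (x_1,x_2): k1 = f(t_n, state_n); k2 = f(t_n + h, state_n + h·k1); state_{n+1} = state_n + (h/2)·(k1 + k2).
0.000000: (0.420000, -0.830000)
  k1 = (-0.830000, -1.255800)
  predictor → (0.104600, -1.307204)
  k2 = (-1.307204, -0.312754)
  → (0.013931, -1.128025)
0.380000: (0.013931, -1.128025)
  k1 = (-1.128025, -0.041654)
  predictor → (-0.414718, -1.143854)
  k2 = (-1.143854, 1.240008)
  → (-0.417726, -0.900338)
(x_1(0.76), x_2(0.76)) ≈ (-0.4177, -0.9003)

-0.4177, -0.9003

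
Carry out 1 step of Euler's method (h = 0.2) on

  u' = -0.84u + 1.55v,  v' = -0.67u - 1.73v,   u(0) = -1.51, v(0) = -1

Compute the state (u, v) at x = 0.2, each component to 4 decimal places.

Euler on (u,v): u_{n+1} = u_n + h·u', v_{n+1} = v_n + h·v'.
0.000000: (-1.510000, -1.000000); f=(-0.281600, 2.741700) → (-1.566320, -0.451660)
(u(0.2), v(0.2)) ≈ (-1.5663, -0.4517)

-1.5663, -0.4517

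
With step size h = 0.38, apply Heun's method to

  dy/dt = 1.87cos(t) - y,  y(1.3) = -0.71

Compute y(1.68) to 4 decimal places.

Heun: k1 = f(t_n, y_n); k2 = f(t_n + h, y_n + h·k1); y_{n+1} = y_n + (h/2)·(k1 + k2).
t=1.300000, y=-0.710000:
  k1 = f(1.300000, -0.710000) = 1.210223
  k2 = f(1.680000, -0.250115) = 0.046310
  y ← -0.710000 + (0.38/2)·(1.210223 + 0.046310) = -0.471259
y(1.68) ≈ -0.4713

-0.4713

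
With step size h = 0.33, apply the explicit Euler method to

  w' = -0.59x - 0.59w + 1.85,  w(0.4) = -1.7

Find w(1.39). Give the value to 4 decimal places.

0.2389

Euler: w_{n+1} = w_n + h·f(x_n, w_n).
x=0.400000, w=-1.700000: f=2.617000 → w ← -1.700000 + 0.33·2.617000 = -0.836390
x=0.730000, w=-0.836390: f=1.912770 → w ← -0.836390 + 0.33·1.912770 = -0.205176
x=1.060000, w=-0.205176: f=1.345654 → w ← -0.205176 + 0.33·1.345654 = 0.238890
w(1.39) ≈ 0.2389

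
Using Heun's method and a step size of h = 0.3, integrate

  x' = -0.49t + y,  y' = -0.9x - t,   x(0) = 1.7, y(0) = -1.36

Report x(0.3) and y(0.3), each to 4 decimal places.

1.2011, -1.8089

Heun on (x,y): k1 = f(t_n, state_n); k2 = f(t_n + h, state_n + h·k1); state_{n+1} = state_n + (h/2)·(k1 + k2).
0.000000: (1.700000, -1.360000)
  k1 = (-1.360000, -1.530000)
  predictor → (1.292000, -1.819000)
  k2 = (-1.966000, -1.462800)
  → (1.201100, -1.808920)
(x(0.3), y(0.3)) ≈ (1.2011, -1.8089)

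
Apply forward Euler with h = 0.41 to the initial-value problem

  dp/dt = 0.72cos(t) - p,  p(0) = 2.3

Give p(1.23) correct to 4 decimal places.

Euler: p_{n+1} = p_n + h·f(t_n, p_n).
t=0.000000, p=2.300000: f=-1.580000 → p ← 2.300000 + 0.41·(-1.580000) = 1.652200
t=0.410000, p=1.652200: f=-0.991873 → p ← 1.652200 + 0.41·(-0.991873) = 1.245532
t=0.820000, p=1.245532: f=-0.754333 → p ← 1.245532 + 0.41·(-0.754333) = 0.936256
p(1.23) ≈ 0.9363

0.9363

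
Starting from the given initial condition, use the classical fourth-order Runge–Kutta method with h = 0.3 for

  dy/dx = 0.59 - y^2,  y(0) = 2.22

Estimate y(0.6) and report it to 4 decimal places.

RK4: k1 = f(x_n, y_n); k2 = f(x_n + h/2, y_n + (h/2)·k1); k3 = f(x_n + h/2, y_n + (h/2)·k2); k4 = f(x_n + h, y_n + h·k3); y_{n+1} = y_n + (h/6)·(k1 + 2k2 + 2k3 + k4).
x=0.000000, y=2.220000:
  k1 = f(0.000000, 2.220000) = -4.338400
  k2 = f(0.150000, 1.569240) = -1.872514
  k3 = f(0.150000, 1.939123) = -3.170198
  k4 = f(0.300000, 1.268941) = -1.020211
  y ← 2.220000 + (0.3/6)·(k1 + 2k2 + 2k3 + k4) = 1.447798
x=0.300000, y=1.447798:
  k1 = f(0.300000, 1.447798) = -1.506120
  k2 = f(0.450000, 1.221880) = -0.902991
  k3 = f(0.450000, 1.312350) = -1.132261
  k4 = f(0.600000, 1.108120) = -0.637930
  y ← 1.447798 + (0.3/6)·(k1 + 2k2 + 2k3 + k4) = 1.137071
y(0.6) ≈ 1.1371

1.1371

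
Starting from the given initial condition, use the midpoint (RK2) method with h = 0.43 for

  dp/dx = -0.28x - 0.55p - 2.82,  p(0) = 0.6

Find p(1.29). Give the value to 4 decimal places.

Midpoint: k1 = f(x_n, p_n); k2 = f(x_n + h/2, p_n + (h/2)·k1); p_{n+1} = p_n + h·k2.
x=0.000000, p=0.600000:
  k1 = f(0.000000, 0.600000) = -3.150000
  k2 = f(0.215000, -0.077250) = -2.837712
  p ← 0.600000 + 0.43·(-2.837712) = -0.620216
x=0.430000, p=-0.620216:
  k1 = f(0.430000, -0.620216) = -2.599281
  k2 = f(0.645000, -1.179062) = -2.352116
  p ← -0.620216 + 0.43·(-2.352116) = -1.631626
x=0.860000, p=-1.631626:
  k1 = f(0.860000, -1.631626) = -2.163406
  k2 = f(1.075000, -2.096758) = -1.967783
  p ← -1.631626 + 0.43·(-1.967783) = -2.477773
p(1.29) ≈ -2.4778

-2.4778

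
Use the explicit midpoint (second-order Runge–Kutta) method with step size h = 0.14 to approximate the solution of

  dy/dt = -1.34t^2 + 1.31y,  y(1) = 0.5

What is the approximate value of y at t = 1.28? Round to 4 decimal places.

0.1448

Midpoint: k1 = f(t_n, y_n); k2 = f(t_n + h/2, y_n + (h/2)·k1); y_{n+1} = y_n + h·k2.
t=1.000000, y=0.500000:
  k1 = f(1.000000, 0.500000) = -0.685000
  k2 = f(1.070000, 0.452050) = -0.941981
  y ← 0.500000 + 0.14·(-0.941981) = 0.368123
t=1.140000, y=0.368123:
  k1 = f(1.140000, 0.368123) = -1.259223
  k2 = f(1.210000, 0.279977) = -1.595124
  y ← 0.368123 + 0.14·(-1.595124) = 0.144805
y(1.28) ≈ 0.1448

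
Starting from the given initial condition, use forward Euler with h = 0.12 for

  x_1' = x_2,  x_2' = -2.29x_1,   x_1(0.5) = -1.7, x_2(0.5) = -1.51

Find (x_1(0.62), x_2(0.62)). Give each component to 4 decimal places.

-1.8812, -1.0428

Euler on (x_1,x_2): x_1_{n+1} = x_1_n + h·x_1', x_2_{n+1} = x_2_n + h·x_2'.
0.500000: (-1.700000, -1.510000); f=(-1.510000, 3.893000) → (-1.881200, -1.042840)
(x_1(0.62), x_2(0.62)) ≈ (-1.8812, -1.0428)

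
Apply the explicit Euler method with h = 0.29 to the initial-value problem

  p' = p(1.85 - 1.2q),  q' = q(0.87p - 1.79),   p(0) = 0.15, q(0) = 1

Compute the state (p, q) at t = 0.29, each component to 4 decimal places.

0.1783, 0.5187

Euler on (p,q): p_{n+1} = p_n + h·p', q_{n+1} = q_n + h·q'.
0.000000: (0.150000, 1.000000); f=(0.097500, -1.659500) → (0.178275, 0.518745)
(p(0.29), q(0.29)) ≈ (0.1783, 0.5187)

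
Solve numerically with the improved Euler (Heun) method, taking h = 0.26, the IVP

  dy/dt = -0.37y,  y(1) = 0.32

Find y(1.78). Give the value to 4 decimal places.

0.2399

Heun: k1 = f(t_n, y_n); k2 = f(t_n + h, y_n + h·k1); y_{n+1} = y_n + (h/2)·(k1 + k2).
t=1.000000, y=0.320000:
  k1 = f(1.000000, 0.320000) = -0.118400
  k2 = f(1.260000, 0.289216) = -0.107010
  y ← 0.320000 + (0.26/2)·(-0.118400 + (-0.107010)) = 0.290697
t=1.260000, y=0.290697:
  k1 = f(1.260000, 0.290697) = -0.107558
  k2 = f(1.520000, 0.262732) = -0.097211
  y ← 0.290697 + (0.26/2)·(-0.107558 + (-0.097211)) = 0.264077
t=1.520000, y=0.264077:
  k1 = f(1.520000, 0.264077) = -0.097708
  k2 = f(1.780000, 0.238673) = -0.088309
  y ← 0.264077 + (0.26/2)·(-0.097708 + (-0.088309)) = 0.239895
y(1.78) ≈ 0.2399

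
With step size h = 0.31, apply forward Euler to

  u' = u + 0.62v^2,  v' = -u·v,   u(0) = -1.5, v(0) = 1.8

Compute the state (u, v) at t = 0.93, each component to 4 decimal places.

Euler on (u,v): u_{n+1} = u_n + h·u', v_{n+1} = v_n + h·v'.
0.000000: (-1.500000, 1.800000); f=(0.508800, 2.700000) → (-1.342272, 2.637000)
0.310000: (-1.342272, 2.637000); f=(2.969065, 3.539571) → (-0.421862, 3.734267)
0.620000: (-0.421862, 3.734267); f=(8.223884, 1.575345) → (2.127542, 4.222624)
(u(0.93), v(0.93)) ≈ (2.1275, 4.2226)

2.1275, 4.2226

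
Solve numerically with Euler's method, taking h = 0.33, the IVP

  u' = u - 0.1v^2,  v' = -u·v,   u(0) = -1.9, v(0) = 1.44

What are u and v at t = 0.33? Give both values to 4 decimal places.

Euler on (u,v): u_{n+1} = u_n + h·u', v_{n+1} = v_n + h·v'.
0.000000: (-1.900000, 1.440000); f=(-2.107360, 2.736000) → (-2.595429, 2.342880)
(u(0.33), v(0.33)) ≈ (-2.5954, 2.3429)

-2.5954, 2.3429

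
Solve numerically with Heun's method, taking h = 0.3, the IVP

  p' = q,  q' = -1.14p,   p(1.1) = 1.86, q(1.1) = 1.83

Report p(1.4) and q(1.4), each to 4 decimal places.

Heun on (p,q): k1 = f(t_n, state_n); k2 = f(t_n + h, state_n + h·k1); state_{n+1} = state_n + (h/2)·(k1 + k2).
1.100000: (1.860000, 1.830000)
  k1 = (1.830000, -2.120400)
  predictor → (2.409000, 1.193880)
  k2 = (1.193880, -2.746260)
  → (2.313582, 1.100001)
(p(1.4), q(1.4)) ≈ (2.3136, 1.1000)

2.3136, 1.1000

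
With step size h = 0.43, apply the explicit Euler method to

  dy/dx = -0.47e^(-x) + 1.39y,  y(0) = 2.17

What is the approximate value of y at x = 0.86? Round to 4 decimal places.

5.0849

Euler: y_{n+1} = y_n + h·f(x_n, y_n).
x=0.000000, y=2.170000: f=2.546300 → y ← 2.170000 + 0.43·2.546300 = 3.264909
x=0.430000, y=3.264909: f=4.232484 → y ← 3.264909 + 0.43·4.232484 = 5.084877
y(0.86) ≈ 5.0849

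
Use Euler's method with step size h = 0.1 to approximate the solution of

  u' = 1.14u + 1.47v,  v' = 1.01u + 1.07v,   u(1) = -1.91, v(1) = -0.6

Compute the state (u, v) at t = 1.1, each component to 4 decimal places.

Euler on (u,v): u_{n+1} = u_n + h·u', v_{n+1} = v_n + h·v'.
1.000000: (-1.910000, -0.600000); f=(-3.059400, -2.571100) → (-2.215940, -0.857110)
(u(1.1), v(1.1)) ≈ (-2.2159, -0.8571)

-2.2159, -0.8571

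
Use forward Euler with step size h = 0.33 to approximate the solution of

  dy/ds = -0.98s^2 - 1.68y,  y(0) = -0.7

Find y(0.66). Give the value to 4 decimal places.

Euler: y_{n+1} = y_n + h·f(s_n, y_n).
s=0.000000, y=-0.700000: f=1.176000 → y ← -0.700000 + 0.33·1.176000 = -0.311920
s=0.330000, y=-0.311920: f=0.417304 → y ← -0.311920 + 0.33·0.417304 = -0.174210
y(0.66) ≈ -0.1742

-0.1742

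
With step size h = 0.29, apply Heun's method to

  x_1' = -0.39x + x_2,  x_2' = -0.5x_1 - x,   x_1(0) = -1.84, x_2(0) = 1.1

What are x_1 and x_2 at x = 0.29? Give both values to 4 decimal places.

Heun on (x_1,x_2): k1 = f(x_n, state_n); k2 = f(x_n + h, state_n + h·k1); state_{n+1} = state_n + (h/2)·(k1 + k2).
0.000000: (-1.840000, 1.100000)
  k1 = (1.100000, 0.920000)
  predictor → (-1.521000, 1.366800)
  k2 = (1.253700, 0.470500)
  → (-1.498714, 1.301623)
(x_1(0.29), x_2(0.29)) ≈ (-1.4987, 1.3016)

-1.4987, 1.3016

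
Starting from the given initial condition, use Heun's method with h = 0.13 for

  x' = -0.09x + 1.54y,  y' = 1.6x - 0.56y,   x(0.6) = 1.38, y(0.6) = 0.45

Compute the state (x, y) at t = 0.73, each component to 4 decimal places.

1.4790, 0.7027

Heun on (x,y): k1 = f(t_n, state_n); k2 = f(t_n + h, state_n + h·k1); state_{n+1} = state_n + (h/2)·(k1 + k2).
0.600000: (1.380000, 0.450000)
  k1 = (0.568800, 1.956000)
  predictor → (1.453944, 0.704280)
  k2 = (0.953736, 1.931914)
  → (1.478965, 0.702714)
(x(0.73), y(0.73)) ≈ (1.4790, 0.7027)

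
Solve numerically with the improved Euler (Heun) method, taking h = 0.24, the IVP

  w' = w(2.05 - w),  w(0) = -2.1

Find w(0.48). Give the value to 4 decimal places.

-59.8896

Heun: k1 = f(t_n, w_n); k2 = f(t_n + h, w_n + h·k1); w_{n+1} = w_n + (h/2)·(k1 + k2).
t=0.000000, w=-2.100000:
  k1 = f(0.000000, -2.100000) = -8.715000
  k2 = f(0.240000, -4.191600) = -26.162291
  w ← -2.100000 + (0.24/2)·(-8.715000 + (-26.162291)) = -6.285275
t=0.240000, w=-6.285275:
  k1 = f(0.240000, -6.285275) = -52.389494
  k2 = f(0.480000, -18.858753) = -394.313022
  w ← -6.285275 + (0.24/2)·(-52.389494 + (-394.313022)) = -59.889577
w(0.48) ≈ -59.8896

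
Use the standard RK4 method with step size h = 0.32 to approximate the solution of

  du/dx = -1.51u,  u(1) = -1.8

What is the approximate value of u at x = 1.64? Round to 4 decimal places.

-0.6853

RK4: k1 = f(x_n, u_n); k2 = f(x_n + h/2, u_n + (h/2)·k1); k3 = f(x_n + h/2, u_n + (h/2)·k2); k4 = f(x_n + h, u_n + h·k3); u_{n+1} = u_n + (h/6)·(k1 + 2k2 + 2k3 + k4).
x=1.000000, u=-1.800000:
  k1 = f(1.000000, -1.800000) = 2.718000
  k2 = f(1.160000, -1.365120) = 2.061331
  k3 = f(1.160000, -1.470187) = 2.219982
  k4 = f(1.320000, -1.089606) = 1.645305
  u ← -1.800000 + (0.32/6)·(k1 + 2k2 + 2k3 + k4) = -1.110617
x=1.320000, u=-1.110617:
  k1 = f(1.320000, -1.110617) = 1.677032
  k2 = f(1.480000, -0.842292) = 1.271861
  k3 = f(1.480000, -0.907119) = 1.369750
  k4 = f(1.640000, -0.672297) = 1.015168
  u ← -1.110617 + (0.32/6)·(k1 + 2k2 + 2k3 + k4) = -0.685261
u(1.64) ≈ -0.6853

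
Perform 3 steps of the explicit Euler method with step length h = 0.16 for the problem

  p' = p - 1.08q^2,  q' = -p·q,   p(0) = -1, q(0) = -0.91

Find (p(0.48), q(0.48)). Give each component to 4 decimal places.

-2.2580, -1.6235

Euler on (p,q): p_{n+1} = p_n + h·p', q_{n+1} = q_n + h·q'.
0.000000: (-1.000000, -0.910000); f=(-1.894348, -0.910000) → (-1.303096, -1.055600)
0.160000: (-1.303096, -1.055600); f=(-2.506530, -1.375548) → (-1.704141, -1.275688)
0.320000: (-1.704141, -1.275688); f=(-3.461710, -2.173951) → (-2.258014, -1.623520)
(p(0.48), q(0.48)) ≈ (-2.2580, -1.6235)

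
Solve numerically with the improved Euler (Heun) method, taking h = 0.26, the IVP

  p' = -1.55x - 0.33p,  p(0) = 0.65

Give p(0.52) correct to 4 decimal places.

Heun: k1 = f(x_n, p_n); k2 = f(x_n + h, p_n + h·k1); p_{n+1} = p_n + (h/2)·(k1 + k2).
x=0.000000, p=0.650000:
  k1 = f(0.000000, 0.650000) = -0.214500
  k2 = f(0.260000, 0.594230) = -0.599096
  p ← 0.650000 + (0.26/2)·(-0.214500 + (-0.599096)) = 0.544233
x=0.260000, p=0.544233:
  k1 = f(0.260000, 0.544233) = -0.582597
  k2 = f(0.520000, 0.392757) = -0.935610
  p ← 0.544233 + (0.26/2)·(-0.582597 + (-0.935610)) = 0.346866
p(0.52) ≈ 0.3469

0.3469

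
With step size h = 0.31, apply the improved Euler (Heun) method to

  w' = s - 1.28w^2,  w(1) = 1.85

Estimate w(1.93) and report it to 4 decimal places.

1.2390

Heun: k1 = f(s_n, w_n); k2 = f(s_n + h, w_n + h·k1); w_{n+1} = w_n + (h/2)·(k1 + k2).
s=1.000000, w=1.850000:
  k1 = f(1.000000, 1.850000) = -3.380800
  k2 = f(1.310000, 0.801952) = 0.486797
  w ← 1.850000 + (0.31/2)·(-3.380800 + 0.486797) = 1.401430
s=1.310000, w=1.401430:
  k1 = f(1.310000, 1.401430) = -1.203926
  k2 = f(1.620000, 1.028212) = 0.266757
  w ← 1.401430 + (0.31/2)·(-1.203926 + 0.266757) = 1.256168
s=1.620000, w=1.256168:
  k1 = f(1.620000, 1.256168) = -0.399788
  k2 = f(1.930000, 1.132234) = 0.289098
  w ← 1.256168 + (0.31/2)·(-0.399788 + 0.289098) = 1.239012
w(1.93) ≈ 1.2390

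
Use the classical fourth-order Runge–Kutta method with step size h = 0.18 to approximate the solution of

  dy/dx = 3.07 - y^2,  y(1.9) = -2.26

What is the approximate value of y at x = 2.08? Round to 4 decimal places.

-2.8441

RK4: k1 = f(x_n, y_n); k2 = f(x_n + h/2, y_n + (h/2)·k1); k3 = f(x_n + h/2, y_n + (h/2)·k2); k4 = f(x_n + h, y_n + h·k3); y_{n+1} = y_n + (h/6)·(k1 + 2k2 + 2k3 + k4).
x=1.900000, y=-2.260000:
  k1 = f(1.900000, -2.260000) = -2.037600
  k2 = f(1.990000, -2.443384) = -2.900125
  k3 = f(1.990000, -2.521011) = -3.285498
  k4 = f(2.080000, -2.851390) = -5.060423
  y ← -2.260000 + (0.18/6)·(k1 + 2k2 + 2k3 + k4) = -2.844078
y(2.08) ≈ -2.8441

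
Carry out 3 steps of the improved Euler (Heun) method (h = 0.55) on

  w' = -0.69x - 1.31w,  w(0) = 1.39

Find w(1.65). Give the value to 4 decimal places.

Heun: k1 = f(x_n, w_n); k2 = f(x_n + h, w_n + h·k1); w_{n+1} = w_n + (h/2)·(k1 + k2).
x=0.000000, w=1.390000:
  k1 = f(0.000000, 1.390000) = -1.820900
  k2 = f(0.550000, 0.388505) = -0.888442
  w ← 1.390000 + (0.55/2)·(-1.820900 + (-0.888442)) = 0.644931
x=0.550000, w=0.644931:
  k1 = f(0.550000, 0.644931) = -1.224360
  k2 = f(1.100000, -0.028467) = -0.721709
  w ← 0.644931 + (0.55/2)·(-1.224360 + (-0.721709)) = 0.109762
x=1.100000, w=0.109762:
  k1 = f(1.100000, 0.109762) = -0.902789
  k2 = f(1.650000, -0.386771) = -0.631829
  w ← 0.109762 + (0.55/2)·(-0.902789 + (-0.631829)) = -0.312258
w(1.65) ≈ -0.3123

-0.3123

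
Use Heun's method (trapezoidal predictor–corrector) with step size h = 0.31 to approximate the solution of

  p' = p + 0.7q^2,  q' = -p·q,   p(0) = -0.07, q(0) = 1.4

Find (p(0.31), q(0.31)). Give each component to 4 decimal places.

Heun on (p,q): k1 = f(s_n, state_n); k2 = f(s_n + h, state_n + h·k1); state_{n+1} = state_n + (h/2)·(k1 + k2).
0.000000: (-0.070000, 1.400000)
  k1 = (1.302000, 0.098000)
  predictor → (0.333620, 1.430380)
  k2 = (1.765811, -0.477203)
  → (0.405511, 1.341223)
(p(0.31), q(0.31)) ≈ (0.4055, 1.3412)

0.4055, 1.3412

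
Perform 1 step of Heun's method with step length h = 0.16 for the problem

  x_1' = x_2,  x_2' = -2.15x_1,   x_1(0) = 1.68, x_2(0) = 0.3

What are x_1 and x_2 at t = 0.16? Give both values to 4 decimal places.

Heun on (x_1,x_2): k1 = f(t_n, state_n); k2 = f(t_n + h, state_n + h·k1); state_{n+1} = state_n + (h/2)·(k1 + k2).
0.000000: (1.680000, 0.300000)
  k1 = (0.300000, -3.612000)
  predictor → (1.728000, -0.277920)
  k2 = (-0.277920, -3.715200)
  → (1.681766, -0.286176)
(x_1(0.16), x_2(0.16)) ≈ (1.6818, -0.2862)

1.6818, -0.2862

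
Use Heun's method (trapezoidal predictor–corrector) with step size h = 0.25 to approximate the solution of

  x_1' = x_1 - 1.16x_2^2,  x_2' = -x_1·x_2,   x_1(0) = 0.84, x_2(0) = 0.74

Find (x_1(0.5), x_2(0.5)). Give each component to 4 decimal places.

Heun on (x_1,x_2): k1 = f(s_n, state_n); k2 = f(s_n + h, state_n + h·k1); state_{n+1} = state_n + (h/2)·(k1 + k2).
0.000000: (0.840000, 0.740000)
  k1 = (0.204784, -0.621600)
  predictor → (0.891196, 0.584600)
  k2 = (0.494758, -0.520993)
  → (0.927443, 0.597176)
0.250000: (0.927443, 0.597176)
  k1 = (0.513765, -0.553846)
  predictor → (1.055884, 0.458714)
  k2 = (0.811798, -0.484349)
  → (1.093138, 0.467401)
(x_1(0.5), x_2(0.5)) ≈ (1.0931, 0.4674)

1.0931, 0.4674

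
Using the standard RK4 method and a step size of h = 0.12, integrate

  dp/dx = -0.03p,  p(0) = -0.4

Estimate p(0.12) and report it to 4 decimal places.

RK4: k1 = f(x_n, p_n); k2 = f(x_n + h/2, p_n + (h/2)·k1); k3 = f(x_n + h/2, p_n + (h/2)·k2); k4 = f(x_n + h, p_n + h·k3); p_{n+1} = p_n + (h/6)·(k1 + 2k2 + 2k3 + k4).
x=0.000000, p=-0.400000:
  k1 = f(0.000000, -0.400000) = 0.012000
  k2 = f(0.060000, -0.399280) = 0.011978
  k3 = f(0.060000, -0.399281) = 0.011978
  k4 = f(0.120000, -0.398563) = 0.011957
  p ← -0.400000 + (0.12/6)·(k1 + 2k2 + 2k3 + k4) = -0.398563
p(0.12) ≈ -0.3986

-0.3986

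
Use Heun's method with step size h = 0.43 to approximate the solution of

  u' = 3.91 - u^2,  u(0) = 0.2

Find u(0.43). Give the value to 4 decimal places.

1.1256

Heun: k1 = f(t_n, u_n); k2 = f(t_n + h, u_n + h·k1); u_{n+1} = u_n + (h/2)·(k1 + k2).
t=0.000000, u=0.200000:
  k1 = f(0.000000, 0.200000) = 3.870000
  k2 = f(0.430000, 1.864100) = 0.435131
  u ← 0.200000 + (0.43/2)·(3.870000 + 0.435131) = 1.125603
u(0.43) ≈ 1.1256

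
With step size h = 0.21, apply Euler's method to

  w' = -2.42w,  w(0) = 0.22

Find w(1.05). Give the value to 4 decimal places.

0.0063

Euler: w_{n+1} = w_n + h·f(s_n, w_n).
s=0.000000, w=0.220000: f=-0.532400 → w ← 0.220000 + 0.21·(-0.532400) = 0.108196
s=0.210000, w=0.108196: f=-0.261834 → w ← 0.108196 + 0.21·(-0.261834) = 0.053211
s=0.420000, w=0.053211: f=-0.128770 → w ← 0.053211 + 0.21·(-0.128770) = 0.026169
s=0.630000, w=0.026169: f=-0.063329 → w ← 0.026169 + 0.21·(-0.063329) = 0.012870
s=0.840000, w=0.012870: f=-0.031145 → w ← 0.012870 + 0.21·(-0.031145) = 0.006329
w(1.05) ≈ 0.0063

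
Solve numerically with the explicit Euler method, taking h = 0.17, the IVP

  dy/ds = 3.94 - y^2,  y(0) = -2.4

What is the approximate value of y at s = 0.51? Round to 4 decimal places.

Euler: y_{n+1} = y_n + h·f(s_n, y_n).
s=0.000000, y=-2.400000: f=-1.820000 → y ← -2.400000 + 0.17·(-1.820000) = -2.709400
s=0.170000, y=-2.709400: f=-3.400848 → y ← -2.709400 + 0.17·(-3.400848) = -3.287544
s=0.340000, y=-3.287544: f=-6.867947 → y ← -3.287544 + 0.17·(-6.867947) = -4.455095
y(0.51) ≈ -4.4551

-4.4551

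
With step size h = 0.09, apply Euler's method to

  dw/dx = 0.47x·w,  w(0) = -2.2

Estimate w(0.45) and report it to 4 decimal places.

-2.2849

Euler: w_{n+1} = w_n + h·f(x_n, w_n).
x=0.000000, w=-2.200000: f=0.000000 → w ← -2.200000 + 0.09·0.000000 = -2.200000
x=0.090000, w=-2.200000: f=-0.093060 → w ← -2.200000 + 0.09·(-0.093060) = -2.208375
x=0.180000, w=-2.208375: f=-0.186829 → w ← -2.208375 + 0.09·(-0.186829) = -2.225190
x=0.270000, w=-2.225190: f=-0.282377 → w ← -2.225190 + 0.09·(-0.282377) = -2.250604
x=0.360000, w=-2.250604: f=-0.380802 → w ← -2.250604 + 0.09·(-0.380802) = -2.284876
w(0.45) ≈ -2.2849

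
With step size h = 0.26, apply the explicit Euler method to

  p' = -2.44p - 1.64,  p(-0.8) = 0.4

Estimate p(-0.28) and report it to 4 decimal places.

-0.5288

Euler: p_{n+1} = p_n + h·f(x_n, p_n).
x=-0.800000, p=0.400000: f=-2.616000 → p ← 0.400000 + 0.26·(-2.616000) = -0.280160
x=-0.540000, p=-0.280160: f=-0.956410 → p ← -0.280160 + 0.26·(-0.956410) = -0.528826
p(-0.28) ≈ -0.5288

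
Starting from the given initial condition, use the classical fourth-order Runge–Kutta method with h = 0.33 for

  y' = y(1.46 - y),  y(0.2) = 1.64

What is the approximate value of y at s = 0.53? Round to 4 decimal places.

RK4: k1 = f(s_n, y_n); k2 = f(s_n + h/2, y_n + (h/2)·k1); k3 = f(s_n + h/2, y_n + (h/2)·k2); k4 = f(s_n + h, y_n + h·k3); y_{n+1} = y_n + (h/6)·(k1 + 2k2 + 2k3 + k4).
s=0.200000, y=1.640000:
  k1 = f(0.200000, 1.640000) = -0.295200
  k2 = f(0.365000, 1.591292) = -0.208924
  k3 = f(0.365000, 1.605528) = -0.233648
  k4 = f(0.530000, 1.562896) = -0.160816
  y ← 1.640000 + (0.33/6)·(k1 + 2k2 + 2k3 + k4) = 1.566236
y(0.53) ≈ 1.5662

1.5662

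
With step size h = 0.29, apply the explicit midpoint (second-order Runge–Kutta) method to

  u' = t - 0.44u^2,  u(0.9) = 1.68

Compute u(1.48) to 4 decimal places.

Midpoint: k1 = f(t_n, u_n); k2 = f(t_n + h/2, u_n + (h/2)·k1); u_{n+1} = u_n + h·k2.
t=0.900000, u=1.680000:
  k1 = f(0.900000, 1.680000) = -0.341856
  k2 = f(1.045000, 1.630431) = -0.124654
  u ← 1.680000 + 0.29·(-0.124654) = 1.643850
t=1.190000, u=1.643850:
  k1 = f(1.190000, 1.643850) = 0.001013
  k2 = f(1.335000, 1.643997) = 0.145800
  u ← 1.643850 + 0.29·0.145800 = 1.686132
u(1.48) ≈ 1.6861

1.6861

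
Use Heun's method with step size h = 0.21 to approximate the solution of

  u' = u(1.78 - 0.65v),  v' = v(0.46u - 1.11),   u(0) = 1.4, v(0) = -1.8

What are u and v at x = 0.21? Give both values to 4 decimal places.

2.5087, -1.7005

Heun on (u,v): k1 = f(x_n, state_n); k2 = f(x_n + h, state_n + h·k1); state_{n+1} = state_n + (h/2)·(k1 + k2).
0.000000: (1.400000, -1.800000)
  k1 = (4.130000, 0.838800)
  predictor → (2.267300, -1.623852)
  k2 = (6.428938, 0.108866)
  → (2.508688, -1.700495)
(u(0.21), v(0.21)) ≈ (2.5087, -1.7005)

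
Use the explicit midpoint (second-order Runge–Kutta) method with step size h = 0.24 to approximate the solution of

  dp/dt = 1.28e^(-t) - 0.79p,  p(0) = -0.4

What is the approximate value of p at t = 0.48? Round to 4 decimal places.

Midpoint: k1 = f(t_n, p_n); k2 = f(t_n + h/2, p_n + (h/2)·k1); p_{n+1} = p_n + h·k2.
t=0.000000, p=-0.400000:
  k1 = f(0.000000, -0.400000) = 1.596000
  k2 = f(0.120000, -0.208480) = 1.299957
  p ← -0.400000 + 0.24·1.299957 = -0.088010
t=0.240000, p=-0.088010:
  k1 = f(0.240000, -0.088010) = 1.076412
  k2 = f(0.360000, 0.041159) = 0.860510
  p ← -0.088010 + 0.24·0.860510 = 0.118512
p(0.48) ≈ 0.1185

0.1185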